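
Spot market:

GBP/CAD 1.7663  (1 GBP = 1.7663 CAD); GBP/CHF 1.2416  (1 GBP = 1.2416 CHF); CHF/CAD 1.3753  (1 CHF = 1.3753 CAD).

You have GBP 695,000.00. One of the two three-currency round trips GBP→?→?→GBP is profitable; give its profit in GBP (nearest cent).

Profit: GBP 23,902.72

Profitable loop is GBP → CAD → CHF → GBP:
GBP 695,000.00 × 1.7663 = CAD 1,227,578.50
CAD 1,227,578.50 ÷ 1.3753 = CHF 892,589.62
CHF 892,589.62 ÷ 1.2416 = GBP 718,902.72
Profit = GBP 718,902.72 − GBP 695,000.00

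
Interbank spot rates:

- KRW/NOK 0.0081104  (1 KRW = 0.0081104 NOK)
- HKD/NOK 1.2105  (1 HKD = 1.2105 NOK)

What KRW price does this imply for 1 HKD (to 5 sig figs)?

HKD/KRW = 149.25

1 HKD × 1.2105 = 1.2105 NOK
1.2105 NOK ÷ 0.0081104 = 149.253 KRW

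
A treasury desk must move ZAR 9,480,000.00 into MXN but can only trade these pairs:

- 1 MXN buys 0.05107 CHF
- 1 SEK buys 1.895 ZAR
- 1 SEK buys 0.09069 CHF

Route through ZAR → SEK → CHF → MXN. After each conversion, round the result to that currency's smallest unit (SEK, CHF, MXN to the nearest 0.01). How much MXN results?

MXN 8,883,675.15

ZAR 9,480,000.00 ÷ 1.895 = SEK 5,002,638.52
SEK 5,002,638.52 × 0.09069 = CHF 453,689.29
CHF 453,689.29 ÷ 0.05107 = MXN 8,883,675.15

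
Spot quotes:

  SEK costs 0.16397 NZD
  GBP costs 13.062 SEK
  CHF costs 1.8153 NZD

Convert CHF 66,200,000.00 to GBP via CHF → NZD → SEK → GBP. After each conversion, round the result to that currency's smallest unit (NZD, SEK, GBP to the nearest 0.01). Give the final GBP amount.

CHF 66,200,000.00 × 1.8153 = NZD 120,172,860.00
NZD 120,172,860.00 ÷ 0.16397 = SEK 732,895,407.70
SEK 732,895,407.70 ÷ 13.062 = GBP 56,108,973.18

GBP 56,108,973.18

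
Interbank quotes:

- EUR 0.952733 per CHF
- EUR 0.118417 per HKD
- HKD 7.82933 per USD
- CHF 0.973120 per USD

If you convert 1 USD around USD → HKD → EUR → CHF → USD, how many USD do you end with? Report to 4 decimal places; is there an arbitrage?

1.0000 (no arbitrage)

Around USD → HKD → EUR → CHF → USD: 1 × 7.82933 × 0.118417 ÷ 0.952733 ÷ 0.973120 = 1.000002
Product ≈ 1 (deviation 0.000%, within rounding noise).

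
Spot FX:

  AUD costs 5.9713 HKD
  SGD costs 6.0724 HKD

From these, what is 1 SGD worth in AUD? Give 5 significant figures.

1 SGD × 6.0724 = 6.0724 HKD
6.0724 HKD ÷ 5.9713 = 1.01693 AUD

SGD/AUD = 1.0169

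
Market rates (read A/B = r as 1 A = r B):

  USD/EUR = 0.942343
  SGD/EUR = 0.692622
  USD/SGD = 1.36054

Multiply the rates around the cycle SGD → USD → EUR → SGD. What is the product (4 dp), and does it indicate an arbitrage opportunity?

1.0000 (no arbitrage)

Around SGD → USD → EUR → SGD: 1 ÷ 1.36054 × 0.942343 ÷ 0.692622 = 1.000003
Product ≈ 1 (deviation 0.000%, within rounding noise).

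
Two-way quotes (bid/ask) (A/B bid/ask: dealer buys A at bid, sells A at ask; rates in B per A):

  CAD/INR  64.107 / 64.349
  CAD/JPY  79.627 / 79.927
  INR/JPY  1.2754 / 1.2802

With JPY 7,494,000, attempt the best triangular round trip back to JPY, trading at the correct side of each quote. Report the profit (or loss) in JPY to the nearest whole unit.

Net profit: JPY 172,057

Best loop JPY → CAD → INR → JPY:
JPY 7,494,000 ÷ 79.927 (buy CAD at ask) = CAD 93,760.56
CAD 93,760.56 × 64.107 (sell CAD at bid) = INR 6,010,708.00
INR 6,010,708.00 × 1.2754 (sell INR at bid) = JPY 7,666,057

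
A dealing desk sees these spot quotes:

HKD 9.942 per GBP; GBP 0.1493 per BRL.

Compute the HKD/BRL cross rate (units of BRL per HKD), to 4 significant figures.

1 HKD ÷ 9.942 = 0.100583 GBP
0.100583 GBP ÷ 0.1493 = 0.6737 BRL

HKD/BRL = 0.6737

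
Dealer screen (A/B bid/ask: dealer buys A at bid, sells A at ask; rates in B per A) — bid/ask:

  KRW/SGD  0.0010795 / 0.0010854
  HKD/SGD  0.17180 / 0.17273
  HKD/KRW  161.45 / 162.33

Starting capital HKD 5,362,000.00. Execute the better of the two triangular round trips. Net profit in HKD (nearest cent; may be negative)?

Net profit: HKD 48,279.89

Best loop HKD → KRW → SGD → HKD:
HKD 5,362,000.00 × 161.45 (sell HKD at bid) = KRW 865,694,900
KRW 865,694,900 × 0.0010795 (sell KRW at bid) = SGD 934,517.64
SGD 934,517.64 ÷ 0.17273 (buy HKD at ask) = HKD 5,410,279.89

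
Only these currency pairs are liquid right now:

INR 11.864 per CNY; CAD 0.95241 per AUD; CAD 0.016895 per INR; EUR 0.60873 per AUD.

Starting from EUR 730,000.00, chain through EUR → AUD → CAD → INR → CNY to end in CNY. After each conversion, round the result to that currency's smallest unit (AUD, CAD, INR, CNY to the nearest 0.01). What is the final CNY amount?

CNY 5,698,135.39

EUR 730,000.00 ÷ 0.60873 = AUD 1,199,218.04
AUD 1,199,218.04 × 0.95241 = CAD 1,142,147.25
CAD 1,142,147.25 ÷ 0.016895 = INR 67,602,678.31
INR 67,602,678.31 ÷ 11.864 = CNY 5,698,135.39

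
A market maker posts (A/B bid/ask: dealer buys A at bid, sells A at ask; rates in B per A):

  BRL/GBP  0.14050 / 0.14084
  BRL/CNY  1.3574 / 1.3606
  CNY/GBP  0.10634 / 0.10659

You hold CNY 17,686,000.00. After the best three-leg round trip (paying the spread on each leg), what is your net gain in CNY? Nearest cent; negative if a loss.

Best loop CNY → GBP → BRL → CNY:
CNY 17,686,000.00 × 0.10634 (sell CNY at bid) = GBP 1,880,729.24
GBP 1,880,729.24 ÷ 0.14084 (buy BRL at ask) = BRL 13,353,658.34
BRL 13,353,658.34 × 1.3574 (sell BRL at bid) = CNY 18,126,255.82

Net profit: CNY 440,255.82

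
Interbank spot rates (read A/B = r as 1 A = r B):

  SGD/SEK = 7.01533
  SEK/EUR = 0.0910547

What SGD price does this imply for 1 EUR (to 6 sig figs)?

1 EUR ÷ 0.0910547 = 10.9824 SEK
10.9824 SEK ÷ 7.01533 = 1.56549 SGD

EUR/SGD = 1.56549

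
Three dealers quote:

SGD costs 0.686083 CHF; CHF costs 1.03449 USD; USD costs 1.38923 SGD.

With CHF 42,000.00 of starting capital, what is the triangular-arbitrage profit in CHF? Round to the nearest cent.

Profit: CHF 596.33

Profitable loop is CHF → SGD → USD → CHF:
CHF 42,000.00 ÷ 0.686083 = SGD 61,217.08
SGD 61,217.08 ÷ 1.38923 = USD 44,065.48
USD 44,065.48 ÷ 1.03449 = CHF 42,596.33
Profit = CHF 42,596.33 − CHF 42,000.00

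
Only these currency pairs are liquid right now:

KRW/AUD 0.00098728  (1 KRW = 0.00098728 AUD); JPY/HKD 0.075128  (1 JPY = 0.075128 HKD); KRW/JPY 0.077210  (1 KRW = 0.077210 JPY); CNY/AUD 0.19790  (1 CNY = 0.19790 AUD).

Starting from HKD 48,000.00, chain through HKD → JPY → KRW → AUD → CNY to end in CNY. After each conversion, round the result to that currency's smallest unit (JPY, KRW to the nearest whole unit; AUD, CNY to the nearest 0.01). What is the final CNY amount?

CNY 41,282.01

HKD 48,000.00 ÷ 0.075128 = JPY 638,910
JPY 638,910 ÷ 0.077210 = KRW 8,274,964
KRW 8,274,964 × 0.00098728 = AUD 8,169.71
AUD 8,169.71 ÷ 0.19790 = CNY 41,282.01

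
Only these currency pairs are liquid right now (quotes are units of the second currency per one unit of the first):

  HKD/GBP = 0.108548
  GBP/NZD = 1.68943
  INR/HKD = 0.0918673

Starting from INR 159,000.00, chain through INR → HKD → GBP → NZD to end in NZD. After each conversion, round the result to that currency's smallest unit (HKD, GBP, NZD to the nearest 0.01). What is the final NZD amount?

INR 159,000.00 × 0.0918673 = HKD 14,606.90
HKD 14,606.90 × 0.108548 = GBP 1,585.55
GBP 1,585.55 × 1.68943 = NZD 2,678.68

NZD 2,678.68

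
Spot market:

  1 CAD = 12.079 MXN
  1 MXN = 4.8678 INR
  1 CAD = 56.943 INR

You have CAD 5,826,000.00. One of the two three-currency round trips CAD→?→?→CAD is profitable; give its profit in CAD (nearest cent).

Profitable loop is CAD → MXN → INR → CAD:
CAD 5,826,000.00 × 12.079 = MXN 70,372,254.00
MXN 70,372,254.00 × 4.8678 = INR 342,558,058.02
INR 342,558,058.02 ÷ 56.943 = CAD 6,015,806.30
Profit = CAD 6,015,806.30 − CAD 5,826,000.00

Profit: CAD 189,806.30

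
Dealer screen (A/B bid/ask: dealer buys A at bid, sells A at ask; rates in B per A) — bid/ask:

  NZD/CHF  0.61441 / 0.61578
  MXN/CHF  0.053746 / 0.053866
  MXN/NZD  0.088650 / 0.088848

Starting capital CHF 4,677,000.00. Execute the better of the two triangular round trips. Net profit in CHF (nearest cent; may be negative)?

Best loop CHF → MXN → NZD → CHF:
CHF 4,677,000.00 ÷ 0.053866 (buy MXN at ask) = MXN 86,826,569.64
MXN 86,826,569.64 × 0.088650 (sell MXN at bid) = NZD 7,697,175.40
NZD 7,697,175.40 × 0.61441 (sell NZD at bid) = CHF 4,729,221.54

Net profit: CHF 52,221.54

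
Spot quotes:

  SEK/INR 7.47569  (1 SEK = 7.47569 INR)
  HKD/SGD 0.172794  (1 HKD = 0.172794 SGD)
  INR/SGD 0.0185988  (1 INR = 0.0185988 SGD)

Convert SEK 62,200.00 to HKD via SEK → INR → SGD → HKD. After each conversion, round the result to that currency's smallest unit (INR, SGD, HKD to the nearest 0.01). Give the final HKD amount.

SEK 62,200.00 × 7.47569 = INR 464,987.92
INR 464,987.92 × 0.0185988 = SGD 8,648.22
SGD 8,648.22 ÷ 0.172794 = HKD 50,049.31

HKD 50,049.31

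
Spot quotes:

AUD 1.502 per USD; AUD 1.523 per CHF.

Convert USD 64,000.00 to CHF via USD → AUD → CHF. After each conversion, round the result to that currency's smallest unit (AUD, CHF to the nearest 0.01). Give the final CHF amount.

USD 64,000.00 × 1.502 = AUD 96,128.00
AUD 96,128.00 ÷ 1.523 = CHF 63,117.53

CHF 63,117.53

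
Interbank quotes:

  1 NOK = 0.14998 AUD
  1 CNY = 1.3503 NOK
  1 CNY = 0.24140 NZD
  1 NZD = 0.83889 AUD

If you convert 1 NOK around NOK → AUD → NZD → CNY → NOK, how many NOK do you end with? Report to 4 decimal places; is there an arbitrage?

1.0000 (no arbitrage)

Around NOK → AUD → NZD → CNY → NOK: 1 × 0.14998 ÷ 0.83889 ÷ 0.24140 × 1.3503 = 1.000049
Product ≈ 1 (deviation 0.005%, within rounding noise).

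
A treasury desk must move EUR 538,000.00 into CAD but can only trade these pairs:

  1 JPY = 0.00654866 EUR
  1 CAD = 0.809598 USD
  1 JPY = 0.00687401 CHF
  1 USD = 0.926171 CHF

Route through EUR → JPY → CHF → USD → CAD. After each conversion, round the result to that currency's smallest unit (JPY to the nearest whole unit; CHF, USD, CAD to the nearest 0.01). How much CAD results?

CAD 753,146.36

EUR 538,000.00 ÷ 0.00654866 = JPY 82,154,212
JPY 82,154,212 × 0.00687401 = CHF 564,728.87
CHF 564,728.87 ÷ 0.926171 = USD 609,745.79
USD 609,745.79 ÷ 0.809598 = CAD 753,146.36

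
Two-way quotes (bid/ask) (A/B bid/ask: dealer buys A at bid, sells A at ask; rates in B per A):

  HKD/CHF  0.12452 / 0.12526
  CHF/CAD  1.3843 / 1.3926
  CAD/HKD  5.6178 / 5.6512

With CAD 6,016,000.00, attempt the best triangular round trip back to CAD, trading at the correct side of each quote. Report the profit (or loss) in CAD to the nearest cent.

Net profit: CAD 86,788.96

Best loop CAD → CHF → HKD → CAD:
CAD 6,016,000.00 ÷ 1.3926 (buy CHF at ask) = CHF 4,319,977.02
CHF 4,319,977.02 ÷ 0.12526 (buy HKD at ask) = HKD 34,488,080.96
HKD 34,488,080.96 ÷ 5.6512 (buy CAD at ask) = CAD 6,102,788.96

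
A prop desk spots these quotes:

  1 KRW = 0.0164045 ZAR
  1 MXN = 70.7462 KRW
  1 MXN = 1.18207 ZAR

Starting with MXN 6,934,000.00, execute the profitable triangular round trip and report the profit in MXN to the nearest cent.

Profit: MXN 128,539.95

Profitable loop is MXN → ZAR → KRW → MXN:
MXN 6,934,000.00 × 1.18207 = ZAR 8,196,473.38
ZAR 8,196,473.38 ÷ 0.0164045 = KRW 499,647,864
KRW 499,647,864 ÷ 70.7462 = MXN 7,062,539.95
Profit = MXN 7,062,539.95 − MXN 6,934,000.00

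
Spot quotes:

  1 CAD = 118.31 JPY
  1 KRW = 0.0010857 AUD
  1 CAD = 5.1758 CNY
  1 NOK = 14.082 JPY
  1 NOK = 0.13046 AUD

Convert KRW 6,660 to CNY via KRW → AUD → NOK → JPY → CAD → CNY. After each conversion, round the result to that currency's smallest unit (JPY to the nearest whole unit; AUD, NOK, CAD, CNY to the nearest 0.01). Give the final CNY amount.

KRW 6,660 × 0.0010857 = AUD 7.23
AUD 7.23 ÷ 0.13046 = NOK 55.42
NOK 55.42 × 14.082 = JPY 780
JPY 780 ÷ 118.31 = CAD 6.59
CAD 6.59 × 5.1758 = CNY 34.11

CNY 34.11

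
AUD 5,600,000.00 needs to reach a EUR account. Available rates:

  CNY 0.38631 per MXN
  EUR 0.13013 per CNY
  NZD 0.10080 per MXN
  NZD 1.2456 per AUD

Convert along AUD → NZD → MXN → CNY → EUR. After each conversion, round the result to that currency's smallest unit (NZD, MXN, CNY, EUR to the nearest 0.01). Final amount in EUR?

EUR 3,478,720.00

AUD 5,600,000.00 × 1.2456 = NZD 6,975,360.00
NZD 6,975,360.00 ÷ 0.10080 = MXN 69,200,000.00
MXN 69,200,000.00 × 0.38631 = CNY 26,732,652.00
CNY 26,732,652.00 × 0.13013 = EUR 3,478,720.00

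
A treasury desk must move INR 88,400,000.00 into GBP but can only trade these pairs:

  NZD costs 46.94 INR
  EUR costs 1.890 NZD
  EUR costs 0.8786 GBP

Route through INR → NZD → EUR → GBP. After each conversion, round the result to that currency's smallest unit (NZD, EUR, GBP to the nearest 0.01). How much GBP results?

GBP 875,464.57

INR 88,400,000.00 ÷ 46.94 = NZD 1,883,255.22
NZD 1,883,255.22 ÷ 1.890 = EUR 996,431.33
EUR 996,431.33 × 0.8786 = GBP 875,464.57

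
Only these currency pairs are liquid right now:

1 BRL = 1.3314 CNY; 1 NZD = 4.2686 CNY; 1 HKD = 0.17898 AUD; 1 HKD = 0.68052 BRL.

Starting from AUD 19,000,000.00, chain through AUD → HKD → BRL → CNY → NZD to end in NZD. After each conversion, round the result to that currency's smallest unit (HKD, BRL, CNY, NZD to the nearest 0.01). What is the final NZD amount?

NZD 22,532,692.14

AUD 19,000,000.00 ÷ 0.17898 = HKD 106,157,112.53
HKD 106,157,112.53 × 0.68052 = BRL 72,242,038.22
BRL 72,242,038.22 × 1.3314 = CNY 96,183,049.69
CNY 96,183,049.69 ÷ 4.2686 = NZD 22,532,692.14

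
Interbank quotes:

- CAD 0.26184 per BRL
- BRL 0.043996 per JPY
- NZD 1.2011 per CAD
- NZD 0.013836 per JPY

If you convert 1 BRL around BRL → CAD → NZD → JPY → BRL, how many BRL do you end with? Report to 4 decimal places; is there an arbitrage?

Around BRL → CAD → NZD → JPY → BRL: 1 × 0.26184 × 1.2011 ÷ 0.013836 × 0.043996 = 1.000041
Product ≈ 1 (deviation 0.004%, within rounding noise).

1.0000 (no arbitrage)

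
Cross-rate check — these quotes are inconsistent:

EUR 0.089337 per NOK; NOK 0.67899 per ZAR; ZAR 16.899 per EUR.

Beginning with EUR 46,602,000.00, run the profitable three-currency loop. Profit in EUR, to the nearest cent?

Profit: EUR 1,168,556.89

Profitable loop is EUR → ZAR → NOK → EUR:
EUR 46,602,000.00 × 16.899 = ZAR 787,527,198.00
ZAR 787,527,198.00 × 0.67899 = NOK 534,723,092.17
NOK 534,723,092.17 × 0.089337 = EUR 47,770,556.89
Profit = EUR 47,770,556.89 − EUR 46,602,000.00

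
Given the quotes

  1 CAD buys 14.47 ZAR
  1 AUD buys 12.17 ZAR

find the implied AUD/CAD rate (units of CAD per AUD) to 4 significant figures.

1 AUD × 12.17 = 12.17 ZAR
12.17 ZAR ÷ 14.47 = 0.84105 CAD

AUD/CAD = 0.8411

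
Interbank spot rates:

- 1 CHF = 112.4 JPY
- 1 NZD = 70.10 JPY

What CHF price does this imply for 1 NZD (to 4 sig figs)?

1 NZD × 70.10 = 70.1 JPY
70.1 JPY ÷ 112.4 = 0.623665 CHF

NZD/CHF = 0.6237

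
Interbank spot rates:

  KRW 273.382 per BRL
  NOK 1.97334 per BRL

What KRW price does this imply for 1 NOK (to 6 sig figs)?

NOK/KRW = 138.538

1 NOK ÷ 1.97334 = 0.506755 BRL
0.506755 BRL × 273.382 = 138.538 KRW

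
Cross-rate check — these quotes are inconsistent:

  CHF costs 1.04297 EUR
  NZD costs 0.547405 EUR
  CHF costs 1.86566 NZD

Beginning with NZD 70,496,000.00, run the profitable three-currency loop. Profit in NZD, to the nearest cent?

Profitable loop is NZD → CHF → EUR → NZD:
NZD 70,496,000.00 ÷ 1.86566 = CHF 37,786,091.79
CHF 37,786,091.79 × 1.04297 = EUR 39,409,760.15
EUR 39,409,760.15 ÷ 0.547405 = NZD 71,993,789.15
Profit = NZD 71,993,789.15 − NZD 70,496,000.00

Profit: NZD 1,497,789.15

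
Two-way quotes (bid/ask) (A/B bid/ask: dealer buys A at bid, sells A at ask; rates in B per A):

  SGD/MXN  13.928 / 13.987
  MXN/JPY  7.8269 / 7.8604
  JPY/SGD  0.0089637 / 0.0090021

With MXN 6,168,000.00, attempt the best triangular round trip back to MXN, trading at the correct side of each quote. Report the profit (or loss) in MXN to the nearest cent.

Best loop MXN → SGD → JPY → MXN:
MXN 6,168,000.00 ÷ 13.987 (buy SGD at ask) = SGD 440,980.91
SGD 440,980.91 ÷ 0.0090021 (buy JPY at ask) = JPY 48,986,449
JPY 48,986,449 ÷ 7.8604 (buy MXN at ask) = MXN 6,232,055.47

Net profit: MXN 64,055.47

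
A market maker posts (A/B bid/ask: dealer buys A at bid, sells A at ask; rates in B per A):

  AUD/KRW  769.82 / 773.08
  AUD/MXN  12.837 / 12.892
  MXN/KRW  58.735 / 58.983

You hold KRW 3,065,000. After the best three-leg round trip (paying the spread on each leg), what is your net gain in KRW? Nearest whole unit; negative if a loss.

Best loop KRW → MXN → AUD → KRW:
KRW 3,065,000 ÷ 58.983 (buy MXN at ask) = MXN 51,964.13
MXN 51,964.13 ÷ 12.892 (buy AUD at ask) = AUD 4,030.73
AUD 4,030.73 × 769.82 (sell AUD at bid) = KRW 3,102,934

Net profit: KRW 37,934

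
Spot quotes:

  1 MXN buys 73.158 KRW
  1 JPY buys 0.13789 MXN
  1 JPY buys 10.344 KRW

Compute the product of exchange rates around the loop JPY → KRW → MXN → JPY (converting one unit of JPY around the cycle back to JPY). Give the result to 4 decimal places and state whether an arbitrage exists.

1.0254 (arbitrage exists)

Around JPY → KRW → MXN → JPY: 1 × 10.344 ÷ 73.158 ÷ 0.13789 = 1.025401
Product > 1; profitable direction is JPY → KRW → MXN → JPY.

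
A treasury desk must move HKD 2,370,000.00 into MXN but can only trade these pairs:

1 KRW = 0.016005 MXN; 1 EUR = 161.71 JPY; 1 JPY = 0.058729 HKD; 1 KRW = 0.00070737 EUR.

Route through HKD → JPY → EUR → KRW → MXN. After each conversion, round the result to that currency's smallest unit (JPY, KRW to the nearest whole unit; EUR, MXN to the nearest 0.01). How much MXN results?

MXN 5,646,351.41

HKD 2,370,000.00 ÷ 0.058729 = JPY 40,354,850
JPY 40,354,850 ÷ 161.71 = EUR 249,550.74
EUR 249,550.74 ÷ 0.00070737 = KRW 352,786,717
KRW 352,786,717 × 0.016005 = MXN 5,646,351.41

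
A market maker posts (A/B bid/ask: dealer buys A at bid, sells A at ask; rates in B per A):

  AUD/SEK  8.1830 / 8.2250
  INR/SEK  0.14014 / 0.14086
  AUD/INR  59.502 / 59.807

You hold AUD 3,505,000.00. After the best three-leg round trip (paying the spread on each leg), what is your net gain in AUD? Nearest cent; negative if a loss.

Net profit: AUD 48,413.86

Best loop AUD → INR → SEK → AUD:
AUD 3,505,000.00 × 59.502 (sell AUD at bid) = INR 208,554,510.00
INR 208,554,510.00 × 0.14014 (sell INR at bid) = SEK 29,226,829.03
SEK 29,226,829.03 ÷ 8.2250 (buy AUD at ask) = AUD 3,553,413.86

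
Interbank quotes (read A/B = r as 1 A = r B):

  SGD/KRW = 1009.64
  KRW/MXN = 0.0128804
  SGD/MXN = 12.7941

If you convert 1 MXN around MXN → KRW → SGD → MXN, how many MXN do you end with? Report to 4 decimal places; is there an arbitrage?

Around MXN → KRW → SGD → MXN: 1 ÷ 0.0128804 ÷ 1009.64 × 12.7941 = 0.983816
Product < 1; profitable direction is MXN → SGD → KRW → MXN.

0.9838 (arbitrage exists)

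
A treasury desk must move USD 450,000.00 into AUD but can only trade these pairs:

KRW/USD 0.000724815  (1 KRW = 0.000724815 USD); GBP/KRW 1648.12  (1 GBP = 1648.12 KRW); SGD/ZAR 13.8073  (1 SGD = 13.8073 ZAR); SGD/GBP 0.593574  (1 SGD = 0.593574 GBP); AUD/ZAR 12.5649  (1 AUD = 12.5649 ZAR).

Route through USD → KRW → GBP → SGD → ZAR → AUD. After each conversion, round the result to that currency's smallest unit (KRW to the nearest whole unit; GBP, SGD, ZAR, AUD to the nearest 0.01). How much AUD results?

AUD 697,383.01

USD 450,000.00 ÷ 0.000724815 = KRW 620,848,078
KRW 620,848,078 ÷ 1648.12 = GBP 376,700.77
GBP 376,700.77 ÷ 0.593574 = SGD 634,631.52
SGD 634,631.52 × 13.8073 = ZAR 8,762,547.79
ZAR 8,762,547.79 ÷ 12.5649 = AUD 697,383.01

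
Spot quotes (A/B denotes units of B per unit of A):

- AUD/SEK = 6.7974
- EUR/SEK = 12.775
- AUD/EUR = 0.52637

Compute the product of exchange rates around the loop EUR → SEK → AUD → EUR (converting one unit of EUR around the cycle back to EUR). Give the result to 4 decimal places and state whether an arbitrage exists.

Around EUR → SEK → AUD → EUR: 1 × 12.775 ÷ 6.7974 × 0.52637 = 0.989257
Product < 1; profitable direction is EUR → AUD → SEK → EUR.

0.9893 (arbitrage exists)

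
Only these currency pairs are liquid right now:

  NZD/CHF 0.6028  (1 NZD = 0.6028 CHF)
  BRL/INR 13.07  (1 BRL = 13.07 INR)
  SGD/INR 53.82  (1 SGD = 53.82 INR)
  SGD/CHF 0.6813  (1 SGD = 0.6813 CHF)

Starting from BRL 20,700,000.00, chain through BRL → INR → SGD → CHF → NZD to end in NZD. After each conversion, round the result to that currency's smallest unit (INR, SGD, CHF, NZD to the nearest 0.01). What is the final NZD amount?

NZD 5,681,557.22

BRL 20,700,000.00 × 13.07 = INR 270,549,000.00
INR 270,549,000.00 ÷ 53.82 = SGD 5,026,923.08
SGD 5,026,923.08 × 0.6813 = CHF 3,424,842.69
CHF 3,424,842.69 ÷ 0.6028 = NZD 5,681,557.22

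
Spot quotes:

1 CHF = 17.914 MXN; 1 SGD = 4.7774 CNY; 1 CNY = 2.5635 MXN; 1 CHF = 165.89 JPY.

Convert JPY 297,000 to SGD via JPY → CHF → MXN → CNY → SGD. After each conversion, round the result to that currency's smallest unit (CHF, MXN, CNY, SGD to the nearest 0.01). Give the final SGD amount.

SGD 2,618.81

JPY 297,000 ÷ 165.89 = CHF 1,790.34
CHF 1,790.34 × 17.914 = MXN 32,072.15
MXN 32,072.15 ÷ 2.5635 = CNY 12,511.08
CNY 12,511.08 ÷ 4.7774 = SGD 2,618.81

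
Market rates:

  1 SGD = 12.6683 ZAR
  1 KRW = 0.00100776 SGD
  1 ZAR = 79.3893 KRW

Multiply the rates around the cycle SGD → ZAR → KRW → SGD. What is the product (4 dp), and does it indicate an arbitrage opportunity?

Around SGD → ZAR → KRW → SGD: 1 × 12.6683 × 79.3893 × 0.00100776 = 1.013532
Product > 1; profitable direction is SGD → ZAR → KRW → SGD.

1.0135 (arbitrage exists)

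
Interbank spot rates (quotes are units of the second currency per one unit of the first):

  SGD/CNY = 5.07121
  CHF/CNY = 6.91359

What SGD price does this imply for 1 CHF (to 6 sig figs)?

CHF/SGD = 1.36330

1 CHF × 6.91359 = 6.91359 CNY
6.91359 CNY ÷ 5.07121 = 1.3633 SGD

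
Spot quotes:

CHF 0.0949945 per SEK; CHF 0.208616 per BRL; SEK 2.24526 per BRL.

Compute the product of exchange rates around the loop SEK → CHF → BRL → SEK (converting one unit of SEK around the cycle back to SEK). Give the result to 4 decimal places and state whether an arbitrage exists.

1.0224 (arbitrage exists)

Around SEK → CHF → BRL → SEK: 1 × 0.0949945 ÷ 0.208616 × 2.24526 = 1.022392
Product > 1; profitable direction is SEK → CHF → BRL → SEK.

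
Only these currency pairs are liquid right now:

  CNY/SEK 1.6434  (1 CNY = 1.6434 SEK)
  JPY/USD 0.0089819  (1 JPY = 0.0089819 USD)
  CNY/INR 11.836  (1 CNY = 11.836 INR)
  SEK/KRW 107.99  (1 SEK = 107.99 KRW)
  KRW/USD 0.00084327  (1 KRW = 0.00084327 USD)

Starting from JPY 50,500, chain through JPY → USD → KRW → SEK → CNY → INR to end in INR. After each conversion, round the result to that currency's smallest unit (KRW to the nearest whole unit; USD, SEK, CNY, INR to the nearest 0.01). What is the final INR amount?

INR 35,873.61

JPY 50,500 × 0.0089819 = USD 453.59
USD 453.59 ÷ 0.00084327 = KRW 537,894
KRW 537,894 ÷ 107.99 = SEK 4,980.96
SEK 4,980.96 ÷ 1.6434 = CNY 3,030.89
CNY 3,030.89 × 11.836 = INR 35,873.61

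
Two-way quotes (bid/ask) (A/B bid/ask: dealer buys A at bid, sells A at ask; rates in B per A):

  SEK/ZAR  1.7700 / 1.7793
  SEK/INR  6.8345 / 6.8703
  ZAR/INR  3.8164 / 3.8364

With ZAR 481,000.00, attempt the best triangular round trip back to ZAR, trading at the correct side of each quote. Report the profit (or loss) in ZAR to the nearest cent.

Best loop ZAR → SEK → INR → ZAR:
ZAR 481,000.00 ÷ 1.7793 (buy SEK at ask) = SEK 270,331.03
SEK 270,331.03 × 6.8345 (sell SEK at bid) = INR 1,847,577.42
INR 1,847,577.42 ÷ 3.8364 (buy ZAR at ask) = ZAR 481,591.44

Net profit: ZAR 591.44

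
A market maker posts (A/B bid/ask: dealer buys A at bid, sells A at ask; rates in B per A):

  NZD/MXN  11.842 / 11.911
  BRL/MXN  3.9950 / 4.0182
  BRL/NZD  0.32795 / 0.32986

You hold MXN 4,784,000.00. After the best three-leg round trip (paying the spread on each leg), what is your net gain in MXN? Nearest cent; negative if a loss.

Best loop MXN → NZD → BRL → MXN:
MXN 4,784,000.00 ÷ 11.911 (buy NZD at ask) = NZD 401,645.54
NZD 401,645.54 ÷ 0.32986 (buy BRL at ask) = BRL 1,217,624.26
BRL 1,217,624.26 × 3.9950 (sell BRL at bid) = MXN 4,864,408.91

Net profit: MXN 80,408.91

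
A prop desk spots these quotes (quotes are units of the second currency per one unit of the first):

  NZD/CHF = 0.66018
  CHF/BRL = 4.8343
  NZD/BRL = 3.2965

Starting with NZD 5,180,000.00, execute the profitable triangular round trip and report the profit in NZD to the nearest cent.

Profitable loop is NZD → BRL → CHF → NZD:
NZD 5,180,000.00 × 3.2965 = BRL 17,075,870.00
BRL 17,075,870.00 ÷ 4.8343 = CHF 3,532,232.17
CHF 3,532,232.17 ÷ 0.66018 = NZD 5,350,407.73
Profit = NZD 5,350,407.73 − NZD 5,180,000.00

Profit: NZD 170,407.73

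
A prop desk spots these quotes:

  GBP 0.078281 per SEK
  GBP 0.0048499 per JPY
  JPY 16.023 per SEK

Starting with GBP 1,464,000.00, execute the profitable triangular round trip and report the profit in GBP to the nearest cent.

Profit: GBP 10,758.22

Profitable loop is GBP → JPY → SEK → GBP:
GBP 1,464,000.00 ÷ 0.0048499 = JPY 301,861,894
JPY 301,861,894 ÷ 16.023 = SEK 18,839,286.90
SEK 18,839,286.90 × 0.078281 = GBP 1,474,758.22
Profit = GBP 1,474,758.22 − GBP 1,464,000.00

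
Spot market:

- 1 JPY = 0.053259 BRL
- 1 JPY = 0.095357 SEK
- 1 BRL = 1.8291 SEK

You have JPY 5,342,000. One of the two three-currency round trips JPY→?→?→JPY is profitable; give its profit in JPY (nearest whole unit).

Profit: JPY 115,349

Profitable loop is JPY → BRL → SEK → JPY:
JPY 5,342,000 × 0.053259 = BRL 284,509.58
BRL 284,509.58 × 1.8291 = SEK 520,396.47
SEK 520,396.47 ÷ 0.095357 = JPY 5,457,349
Profit = JPY 5,457,349 − JPY 5,342,000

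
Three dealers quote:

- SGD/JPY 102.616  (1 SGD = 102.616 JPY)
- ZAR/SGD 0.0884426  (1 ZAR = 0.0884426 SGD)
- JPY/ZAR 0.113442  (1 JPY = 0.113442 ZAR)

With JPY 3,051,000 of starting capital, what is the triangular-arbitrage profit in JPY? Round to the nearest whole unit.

Profitable loop is JPY → ZAR → SGD → JPY:
JPY 3,051,000 × 0.113442 = ZAR 346,111.54
ZAR 346,111.54 × 0.0884426 = SGD 30,611.00
SGD 30,611.00 × 102.616 = JPY 3,141,179
Profit = JPY 3,141,179 − JPY 3,051,000

Profit: JPY 90,179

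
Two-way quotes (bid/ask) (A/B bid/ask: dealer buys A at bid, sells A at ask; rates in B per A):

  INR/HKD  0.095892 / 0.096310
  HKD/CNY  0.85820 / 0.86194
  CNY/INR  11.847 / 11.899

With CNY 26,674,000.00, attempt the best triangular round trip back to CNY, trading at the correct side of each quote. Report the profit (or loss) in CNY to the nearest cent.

Net profit: CNY 330,072.42

Best loop CNY → HKD → INR → CNY:
CNY 26,674,000.00 ÷ 0.86194 (buy HKD at ask) = HKD 30,946,469.59
HKD 30,946,469.59 ÷ 0.096310 (buy INR at ask) = INR 321,321,457.71
INR 321,321,457.71 ÷ 11.899 (buy CNY at ask) = CNY 27,004,072.42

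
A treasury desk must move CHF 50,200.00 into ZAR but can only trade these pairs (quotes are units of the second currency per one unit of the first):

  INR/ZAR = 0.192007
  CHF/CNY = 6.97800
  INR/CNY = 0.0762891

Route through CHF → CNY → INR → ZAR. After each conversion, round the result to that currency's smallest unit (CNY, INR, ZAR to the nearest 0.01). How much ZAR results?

CHF 50,200.00 × 6.97800 = CNY 350,295.60
CNY 350,295.60 ÷ 0.0762891 = INR 4,591,686.10
INR 4,591,686.10 × 0.192007 = ZAR 881,635.87

ZAR 881,635.87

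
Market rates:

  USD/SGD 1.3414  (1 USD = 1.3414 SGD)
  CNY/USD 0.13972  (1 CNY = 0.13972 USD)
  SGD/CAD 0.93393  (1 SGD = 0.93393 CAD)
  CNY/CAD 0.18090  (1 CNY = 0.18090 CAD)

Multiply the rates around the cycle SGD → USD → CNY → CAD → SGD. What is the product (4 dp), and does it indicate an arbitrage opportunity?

1.0335 (arbitrage exists)

Around SGD → USD → CNY → CAD → SGD: 1 ÷ 1.3414 ÷ 0.13972 × 0.18090 ÷ 0.93393 = 1.033493
Product > 1; profitable direction is SGD → USD → CNY → CAD → SGD.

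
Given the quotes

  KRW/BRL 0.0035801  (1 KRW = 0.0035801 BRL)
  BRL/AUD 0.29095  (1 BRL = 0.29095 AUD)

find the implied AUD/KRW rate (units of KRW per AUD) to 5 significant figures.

1 AUD ÷ 0.29095 = 3.43702 BRL
3.43702 BRL ÷ 0.0035801 = 960.034 KRW

AUD/KRW = 960.03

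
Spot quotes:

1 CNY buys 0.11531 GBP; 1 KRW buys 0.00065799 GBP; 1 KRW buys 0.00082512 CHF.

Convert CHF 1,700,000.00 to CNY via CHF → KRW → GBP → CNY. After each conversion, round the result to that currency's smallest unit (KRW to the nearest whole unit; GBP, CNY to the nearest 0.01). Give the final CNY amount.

CNY 11,756,664.56

CHF 1,700,000.00 ÷ 0.00082512 = KRW 2,060,306,380
KRW 2,060,306,380 × 0.00065799 = GBP 1,355,660.99
GBP 1,355,660.99 ÷ 0.11531 = CNY 11,756,664.56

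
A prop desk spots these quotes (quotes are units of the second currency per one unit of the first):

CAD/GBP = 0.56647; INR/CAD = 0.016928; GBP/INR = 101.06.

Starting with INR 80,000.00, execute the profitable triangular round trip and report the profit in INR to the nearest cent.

Profit: INR 2,552.10

Profitable loop is INR → GBP → CAD → INR:
INR 80,000.00 ÷ 101.06 = GBP 791.61
GBP 791.61 ÷ 0.56647 = CAD 1,397.44
CAD 1,397.44 ÷ 0.016928 = INR 82,552.10
Profit = INR 82,552.10 − INR 80,000.00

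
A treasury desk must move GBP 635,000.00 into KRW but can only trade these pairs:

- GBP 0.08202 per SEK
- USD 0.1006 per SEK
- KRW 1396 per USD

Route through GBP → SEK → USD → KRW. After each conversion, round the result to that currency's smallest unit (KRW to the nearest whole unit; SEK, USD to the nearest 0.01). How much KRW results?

KRW 1,087,269,882

GBP 635,000.00 ÷ 0.08202 = SEK 7,742,014.14
SEK 7,742,014.14 × 0.1006 = USD 778,846.62
USD 778,846.62 × 1396 = KRW 1,087,269,882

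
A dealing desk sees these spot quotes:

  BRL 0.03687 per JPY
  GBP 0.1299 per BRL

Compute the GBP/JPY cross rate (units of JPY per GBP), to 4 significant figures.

1 GBP ÷ 0.1299 = 7.69823 BRL
7.69823 BRL ÷ 0.03687 = 208.794 JPY

GBP/JPY = 208.8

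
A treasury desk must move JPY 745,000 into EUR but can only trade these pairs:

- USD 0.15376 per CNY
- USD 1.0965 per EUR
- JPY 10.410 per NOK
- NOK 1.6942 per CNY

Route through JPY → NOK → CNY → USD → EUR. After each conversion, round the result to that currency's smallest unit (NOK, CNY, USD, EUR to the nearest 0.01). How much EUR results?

EUR 5,923.47

JPY 745,000 ÷ 10.410 = NOK 71,565.80
NOK 71,565.80 ÷ 1.6942 = CNY 42,241.65
CNY 42,241.65 × 0.15376 = USD 6,495.08
USD 6,495.08 ÷ 1.0965 = EUR 5,923.47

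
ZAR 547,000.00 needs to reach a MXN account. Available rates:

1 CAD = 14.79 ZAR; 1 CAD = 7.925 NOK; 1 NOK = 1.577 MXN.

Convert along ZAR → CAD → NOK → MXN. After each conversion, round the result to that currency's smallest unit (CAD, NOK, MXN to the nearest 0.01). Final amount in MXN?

ZAR 547,000.00 ÷ 14.79 = CAD 36,984.45
CAD 36,984.45 × 7.925 = NOK 293,101.77
NOK 293,101.77 × 1.577 = MXN 462,221.49

MXN 462,221.49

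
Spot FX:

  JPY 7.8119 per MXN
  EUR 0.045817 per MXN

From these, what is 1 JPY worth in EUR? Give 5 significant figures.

1 JPY ÷ 7.8119 = 0.12801 MXN
0.12801 MXN × 0.045817 = 0.00586503 EUR

JPY/EUR = 0.0058650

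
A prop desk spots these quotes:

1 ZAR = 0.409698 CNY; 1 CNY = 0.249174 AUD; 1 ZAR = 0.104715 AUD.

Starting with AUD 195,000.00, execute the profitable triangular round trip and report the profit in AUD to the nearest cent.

Profit: AUD 5,021.62

Profitable loop is AUD → CNY → ZAR → AUD:
AUD 195,000.00 ÷ 0.249174 = CNY 782,585.66
CNY 782,585.66 ÷ 0.409698 = ZAR 1,910,152.51
ZAR 1,910,152.51 × 0.104715 = AUD 200,021.62
Profit = AUD 200,021.62 − AUD 195,000.00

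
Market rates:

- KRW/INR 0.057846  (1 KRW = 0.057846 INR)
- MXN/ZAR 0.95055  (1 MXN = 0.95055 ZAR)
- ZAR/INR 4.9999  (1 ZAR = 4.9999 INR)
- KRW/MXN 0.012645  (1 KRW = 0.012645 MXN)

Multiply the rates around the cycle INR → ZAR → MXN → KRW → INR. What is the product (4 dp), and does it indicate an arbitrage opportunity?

Around INR → ZAR → MXN → KRW → INR: 1 ÷ 4.9999 ÷ 0.95055 ÷ 0.012645 × 0.057846 = 0.962539
Product < 1; profitable direction is INR → KRW → MXN → ZAR → INR.

0.9625 (arbitrage exists)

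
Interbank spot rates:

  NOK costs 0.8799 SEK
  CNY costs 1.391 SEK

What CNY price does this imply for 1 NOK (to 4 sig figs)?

1 NOK × 0.8799 = 0.8799 SEK
0.8799 SEK ÷ 1.391 = 0.632566 CNY

NOK/CNY = 0.6326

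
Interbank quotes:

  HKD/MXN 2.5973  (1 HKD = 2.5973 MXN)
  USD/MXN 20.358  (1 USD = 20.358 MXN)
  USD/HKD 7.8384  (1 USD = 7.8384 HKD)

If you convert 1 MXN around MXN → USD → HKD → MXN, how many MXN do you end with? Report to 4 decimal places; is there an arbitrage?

Around MXN → USD → HKD → MXN: 1 ÷ 20.358 × 7.8384 × 2.5973 = 1.000033
Product ≈ 1 (deviation 0.003%, within rounding noise).

1.0000 (no arbitrage)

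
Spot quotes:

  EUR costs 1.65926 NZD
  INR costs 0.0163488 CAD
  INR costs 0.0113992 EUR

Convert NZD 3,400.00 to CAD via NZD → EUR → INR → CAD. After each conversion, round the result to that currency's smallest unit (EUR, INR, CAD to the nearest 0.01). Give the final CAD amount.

NZD 3,400.00 ÷ 1.65926 = EUR 2,049.11
EUR 2,049.11 ÷ 0.0113992 = INR 179,759.11
INR 179,759.11 × 0.0163488 = CAD 2,938.85

CAD 2,938.85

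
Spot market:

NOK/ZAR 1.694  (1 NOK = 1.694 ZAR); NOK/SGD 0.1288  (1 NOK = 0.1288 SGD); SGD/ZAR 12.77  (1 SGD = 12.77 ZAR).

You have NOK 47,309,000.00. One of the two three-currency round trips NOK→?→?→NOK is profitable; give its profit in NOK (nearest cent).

Profit: NOK 1,415,839.13

Profitable loop is NOK → ZAR → SGD → NOK:
NOK 47,309,000.00 × 1.694 = ZAR 80,141,446.00
ZAR 80,141,446.00 ÷ 12.77 = SGD 6,275,759.28
SGD 6,275,759.28 ÷ 0.1288 = NOK 48,724,839.13
Profit = NOK 48,724,839.13 − NOK 47,309,000.00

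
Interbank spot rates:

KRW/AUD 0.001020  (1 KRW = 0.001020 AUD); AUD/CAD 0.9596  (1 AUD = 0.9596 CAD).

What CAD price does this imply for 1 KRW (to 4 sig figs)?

KRW/CAD = 0.0009788

1 KRW × 0.001020 = 0.00102 AUD
0.00102 AUD × 0.9596 = 0.000978792 CAD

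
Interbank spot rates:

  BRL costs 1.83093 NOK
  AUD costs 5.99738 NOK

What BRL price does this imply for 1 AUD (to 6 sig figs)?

AUD/BRL = 3.27559

1 AUD × 5.99738 = 5.99738 NOK
5.99738 NOK ÷ 1.83093 = 3.27559 BRL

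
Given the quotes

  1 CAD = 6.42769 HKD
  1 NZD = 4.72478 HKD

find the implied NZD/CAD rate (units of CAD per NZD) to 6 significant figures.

NZD/CAD = 0.735067

1 NZD × 4.72478 = 4.72478 HKD
4.72478 HKD ÷ 6.42769 = 0.735067 CAD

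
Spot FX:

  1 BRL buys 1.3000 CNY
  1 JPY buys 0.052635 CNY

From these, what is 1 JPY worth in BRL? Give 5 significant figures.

1 JPY × 0.052635 = 0.052635 CNY
0.052635 CNY ÷ 1.3000 = 0.0404885 BRL

JPY/BRL = 0.040488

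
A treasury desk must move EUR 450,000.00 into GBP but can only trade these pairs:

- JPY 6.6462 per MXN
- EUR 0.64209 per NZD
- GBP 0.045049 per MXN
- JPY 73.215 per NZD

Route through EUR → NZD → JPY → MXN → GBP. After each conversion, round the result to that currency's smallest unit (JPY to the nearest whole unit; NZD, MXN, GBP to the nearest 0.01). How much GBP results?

EUR 450,000.00 ÷ 0.64209 = NZD 700,836.33
NZD 700,836.33 × 73.215 = JPY 51,311,732
JPY 51,311,732 ÷ 6.6462 = MXN 7,720,461.62
MXN 7,720,461.62 × 0.045049 = GBP 347,799.08

GBP 347,799.08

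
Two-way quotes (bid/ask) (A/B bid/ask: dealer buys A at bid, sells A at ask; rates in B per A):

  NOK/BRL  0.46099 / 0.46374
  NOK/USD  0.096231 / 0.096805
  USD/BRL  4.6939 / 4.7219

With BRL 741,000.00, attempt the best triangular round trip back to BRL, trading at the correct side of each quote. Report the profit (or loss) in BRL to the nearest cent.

Net profit: BRL 6,300.27

Best loop BRL → USD → NOK → BRL:
BRL 741,000.00 ÷ 4.7219 (buy USD at ask) = USD 156,928.36
USD 156,928.36 ÷ 0.096805 (buy NOK at ask) = NOK 1,621,076.96
NOK 1,621,076.96 × 0.46099 (sell NOK at bid) = BRL 747,300.27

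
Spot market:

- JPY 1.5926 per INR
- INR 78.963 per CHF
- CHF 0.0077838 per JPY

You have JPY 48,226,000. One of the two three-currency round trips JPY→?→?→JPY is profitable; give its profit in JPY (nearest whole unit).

Profit: JPY 1,041,352

Profitable loop is JPY → INR → CHF → JPY:
JPY 48,226,000 ÷ 1.5926 = INR 30,281,301.02
INR 30,281,301.02 ÷ 78.963 = CHF 383,487.22
CHF 383,487.22 ÷ 0.0077838 = JPY 49,267,352
Profit = JPY 49,267,352 − JPY 48,226,000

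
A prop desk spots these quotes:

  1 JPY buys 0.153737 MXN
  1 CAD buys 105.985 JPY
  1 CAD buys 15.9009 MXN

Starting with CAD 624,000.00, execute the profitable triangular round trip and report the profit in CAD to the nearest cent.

Profitable loop is CAD → JPY → MXN → CAD:
CAD 624,000.00 × 105.985 = JPY 66,134,640
JPY 66,134,640 × 0.153737 = MXN 10,167,341.15
MXN 10,167,341.15 ÷ 15.9009 = CAD 639,419.22
Profit = CAD 639,419.22 − CAD 624,000.00

Profit: CAD 15,419.22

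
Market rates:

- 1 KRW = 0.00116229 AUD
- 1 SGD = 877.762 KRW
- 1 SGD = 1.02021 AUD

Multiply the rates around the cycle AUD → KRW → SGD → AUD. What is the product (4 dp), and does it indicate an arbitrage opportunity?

Around AUD → KRW → SGD → AUD: 1 ÷ 0.00116229 ÷ 877.762 × 1.02021 = 0.999996
Product ≈ 1 (deviation 0.000%, within rounding noise).

1.0000 (no arbitrage)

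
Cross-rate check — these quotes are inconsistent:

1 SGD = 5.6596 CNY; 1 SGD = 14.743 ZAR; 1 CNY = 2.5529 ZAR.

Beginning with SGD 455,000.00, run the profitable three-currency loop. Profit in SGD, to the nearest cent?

Profit: SGD 9,277.59

Profitable loop is SGD → ZAR → CNY → SGD:
SGD 455,000.00 × 14.743 = ZAR 6,708,065.00
ZAR 6,708,065.00 ÷ 2.5529 = CNY 2,627,625.45
CNY 2,627,625.45 ÷ 5.6596 = SGD 464,277.59
Profit = SGD 464,277.59 − SGD 455,000.00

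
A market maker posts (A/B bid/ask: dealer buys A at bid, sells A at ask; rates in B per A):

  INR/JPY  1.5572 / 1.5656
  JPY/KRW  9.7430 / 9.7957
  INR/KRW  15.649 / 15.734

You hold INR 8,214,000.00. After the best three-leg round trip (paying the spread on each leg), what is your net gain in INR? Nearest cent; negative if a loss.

Best loop INR → KRW → JPY → INR:
INR 8,214,000.00 × 15.649 (sell INR at bid) = KRW 128,540,886
KRW 128,540,886 ÷ 9.7957 (buy JPY at ask) = JPY 13,122,175
JPY 13,122,175 ÷ 1.5656 (buy INR at ask) = INR 8,381,562.74

Net profit: INR 167,562.74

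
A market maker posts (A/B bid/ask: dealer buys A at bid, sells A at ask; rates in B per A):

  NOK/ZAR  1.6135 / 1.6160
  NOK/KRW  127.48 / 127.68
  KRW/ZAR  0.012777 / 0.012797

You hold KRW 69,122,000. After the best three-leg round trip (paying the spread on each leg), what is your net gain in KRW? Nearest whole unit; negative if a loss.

Best loop KRW → ZAR → NOK → KRW:
KRW 69,122,000 × 0.012777 (sell KRW at bid) = ZAR 883,171.79
ZAR 883,171.79 ÷ 1.6160 (buy NOK at ask) = NOK 546,517.20
NOK 546,517.20 × 127.48 (sell NOK at bid) = KRW 69,670,013

Net profit: KRW 548,013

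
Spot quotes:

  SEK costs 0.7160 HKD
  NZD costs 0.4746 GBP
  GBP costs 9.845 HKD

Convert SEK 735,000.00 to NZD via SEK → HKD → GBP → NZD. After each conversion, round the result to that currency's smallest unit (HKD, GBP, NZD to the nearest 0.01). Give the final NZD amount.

SEK 735,000.00 × 0.7160 = HKD 526,260.00
HKD 526,260.00 ÷ 9.845 = GBP 53,454.55
GBP 53,454.55 ÷ 0.4746 = NZD 112,630.74

NZD 112,630.74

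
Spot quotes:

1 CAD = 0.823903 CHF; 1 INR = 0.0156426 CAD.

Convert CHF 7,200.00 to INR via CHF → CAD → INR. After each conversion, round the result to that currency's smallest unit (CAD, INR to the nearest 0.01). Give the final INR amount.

CHF 7,200.00 ÷ 0.823903 = CAD 8,738.89
CAD 8,738.89 ÷ 0.0156426 = INR 558,659.69

INR 558,659.69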